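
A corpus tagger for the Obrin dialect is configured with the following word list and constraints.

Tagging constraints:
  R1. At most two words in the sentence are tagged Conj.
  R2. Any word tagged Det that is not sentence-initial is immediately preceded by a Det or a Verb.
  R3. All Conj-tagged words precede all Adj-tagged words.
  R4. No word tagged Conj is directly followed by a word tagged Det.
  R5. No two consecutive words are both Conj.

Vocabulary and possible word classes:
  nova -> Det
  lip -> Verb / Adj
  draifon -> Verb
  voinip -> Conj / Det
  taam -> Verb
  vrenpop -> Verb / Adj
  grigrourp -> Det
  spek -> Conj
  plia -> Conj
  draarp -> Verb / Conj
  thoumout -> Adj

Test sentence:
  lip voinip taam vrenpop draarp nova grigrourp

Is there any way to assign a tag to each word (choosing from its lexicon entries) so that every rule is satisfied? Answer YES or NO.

Candidates per position — 1:lip {Verb,Adj}; 2:voinip {Conj,Det}; 3:taam {Verb}; 4:vrenpop {Verb,Adj}; 5:draarp {Verb,Conj}; 6:nova {Det}; 7:grigrourp {Det}.
One satisfying assignment: Verb Det Verb Verb Verb Det Det.
Check: rule 1 ✓; rule 2 ✓; rule 3 ✓; rule 4 ✓; rule 5 ✓.

YES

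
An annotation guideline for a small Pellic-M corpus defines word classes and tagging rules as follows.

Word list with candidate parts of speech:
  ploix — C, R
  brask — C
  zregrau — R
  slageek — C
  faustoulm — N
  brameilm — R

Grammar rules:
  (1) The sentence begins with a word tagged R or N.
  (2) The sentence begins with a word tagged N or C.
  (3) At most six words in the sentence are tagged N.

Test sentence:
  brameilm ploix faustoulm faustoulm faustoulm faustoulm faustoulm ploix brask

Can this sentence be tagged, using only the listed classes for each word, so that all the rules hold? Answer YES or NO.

Candidates per position — 1:brameilm {R}; 2:ploix {C,R}; 3:faustoulm {N}; 4:faustoulm {N}; 5:faustoulm {N}; 6:faustoulm {N}; 7:faustoulm {N}; 8:ploix {C,R}; 9:brask {C}.
Rule 2 cannot be satisfied by any choice of tags from the lexicon.
So there is no consistent tagging.

NO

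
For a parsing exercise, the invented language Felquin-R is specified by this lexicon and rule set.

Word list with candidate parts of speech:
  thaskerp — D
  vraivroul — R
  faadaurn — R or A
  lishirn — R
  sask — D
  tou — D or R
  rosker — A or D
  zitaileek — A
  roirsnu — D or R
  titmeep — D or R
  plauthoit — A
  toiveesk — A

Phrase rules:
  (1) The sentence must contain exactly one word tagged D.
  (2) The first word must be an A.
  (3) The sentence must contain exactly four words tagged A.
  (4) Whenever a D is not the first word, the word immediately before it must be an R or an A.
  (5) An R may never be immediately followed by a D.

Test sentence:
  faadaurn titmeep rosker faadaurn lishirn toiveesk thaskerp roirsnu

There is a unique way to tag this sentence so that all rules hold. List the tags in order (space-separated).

Candidates per position — 1:faadaurn {R,A}; 2:titmeep {D,R}; 3:rosker {A,D}; 4:faadaurn {R,A}; 5:lishirn {R}; 6:toiveesk {A}; 7:thaskerp {D}; 8:roirsnu {D,R}.
Position 1: R is ruled out by rule 2; that leaves A.
Position 2: D is ruled out by rule 1; that leaves R.
Position 3: D is ruled out by rule 1; that leaves A.
Position 4: R is ruled out by rule 3; that leaves A.
Position 8: D is ruled out by rule 1; that leaves R.
The unique satisfying tagging is: A R A A R A D R.
Verifying each rule — rule 1 ok; rule 2 ok; rule 3 ok; rule 4 ok; rule 5 ok.

A R A A R A D R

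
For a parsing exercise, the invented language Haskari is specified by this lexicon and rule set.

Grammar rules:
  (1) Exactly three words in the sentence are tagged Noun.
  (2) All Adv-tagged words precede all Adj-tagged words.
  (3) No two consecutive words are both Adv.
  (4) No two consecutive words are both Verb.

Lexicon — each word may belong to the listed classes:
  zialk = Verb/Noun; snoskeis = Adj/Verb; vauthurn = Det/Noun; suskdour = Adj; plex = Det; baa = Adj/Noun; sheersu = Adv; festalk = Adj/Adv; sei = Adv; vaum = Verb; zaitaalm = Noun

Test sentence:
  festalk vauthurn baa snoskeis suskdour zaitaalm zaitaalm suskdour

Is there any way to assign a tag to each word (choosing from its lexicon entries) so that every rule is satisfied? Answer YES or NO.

Candidates per position — 1:festalk {Adj,Adv}; 2:vauthurn {Det,Noun}; 3:baa {Adj,Noun}; 4:snoskeis {Adj,Verb}; 5:suskdour {Adj}; 6:zaitaalm {Noun}; 7:zaitaalm {Noun}; 8:suskdour {Adj}.
One satisfying assignment: Adv Noun Adj Adj Adj Noun Noun Adj.
Verifying each rule — rule 1 satisfied; rule 2 satisfied; rule 3 satisfied; rule 4 satisfied.

YES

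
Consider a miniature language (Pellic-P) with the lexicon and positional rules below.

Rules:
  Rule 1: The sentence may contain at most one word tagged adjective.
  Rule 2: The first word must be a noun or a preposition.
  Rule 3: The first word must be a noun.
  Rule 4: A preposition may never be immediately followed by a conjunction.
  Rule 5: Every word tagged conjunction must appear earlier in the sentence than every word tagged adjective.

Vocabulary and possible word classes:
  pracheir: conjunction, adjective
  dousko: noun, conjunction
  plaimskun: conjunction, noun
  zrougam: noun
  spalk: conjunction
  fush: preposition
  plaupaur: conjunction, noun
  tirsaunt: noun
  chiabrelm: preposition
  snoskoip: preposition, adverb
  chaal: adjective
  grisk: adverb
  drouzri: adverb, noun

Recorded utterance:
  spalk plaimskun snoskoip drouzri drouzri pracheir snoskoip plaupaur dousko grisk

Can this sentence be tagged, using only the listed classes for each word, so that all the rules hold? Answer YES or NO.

Candidates per position — 1:spalk {conjunction}; 2:plaimskun {conjunction,noun}; 3:snoskoip {preposition,adverb}; 4:drouzri {adverb,noun}; 5:drouzri {adverb,noun}; 6:pracheir {conjunction,adjective}; 7:snoskoip {preposition,adverb}; 8:plaupaur {conjunction,noun}; 9:dousko {noun,conjunction}; 10:grisk {adverb}.
Rule 2 cannot be satisfied by any choice of tags from the lexicon.
So there is no consistent tagging.

NO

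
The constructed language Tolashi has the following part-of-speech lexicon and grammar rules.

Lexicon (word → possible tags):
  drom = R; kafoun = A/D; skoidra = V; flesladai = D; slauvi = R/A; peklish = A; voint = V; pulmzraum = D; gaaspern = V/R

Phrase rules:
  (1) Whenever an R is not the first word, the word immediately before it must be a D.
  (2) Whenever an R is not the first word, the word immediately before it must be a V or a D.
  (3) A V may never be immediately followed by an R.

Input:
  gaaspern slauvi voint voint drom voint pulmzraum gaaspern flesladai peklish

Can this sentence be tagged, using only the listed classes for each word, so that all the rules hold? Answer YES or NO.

Candidates per position — 1:gaaspern {V,R}; 2:slauvi {R,A}; 3:voint {V}; 4:voint {V}; 5:drom {R}; 6:voint {V}; 7:pulmzraum {D}; 8:gaaspern {V,R}; 9:flesladai {D}; 10:peklish {A}.
Rule 1 cannot be satisfied by any choice of tags from the lexicon.
So there is no consistent tagging.

NO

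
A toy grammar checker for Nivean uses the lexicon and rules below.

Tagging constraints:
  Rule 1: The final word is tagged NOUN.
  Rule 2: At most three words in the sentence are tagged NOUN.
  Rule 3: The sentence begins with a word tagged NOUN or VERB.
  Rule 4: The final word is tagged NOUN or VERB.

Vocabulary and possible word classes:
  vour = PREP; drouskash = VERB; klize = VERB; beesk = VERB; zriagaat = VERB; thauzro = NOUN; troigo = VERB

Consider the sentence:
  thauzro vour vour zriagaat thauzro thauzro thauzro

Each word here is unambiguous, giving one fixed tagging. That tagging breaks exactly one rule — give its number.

2

Fixed tagging: NOUN PREP PREP VERB NOUN NOUN NOUN.
Applying the rules: R1 ✓, R2 ✗, R3 ✓, R4 ✓.
Only rule 2 fails.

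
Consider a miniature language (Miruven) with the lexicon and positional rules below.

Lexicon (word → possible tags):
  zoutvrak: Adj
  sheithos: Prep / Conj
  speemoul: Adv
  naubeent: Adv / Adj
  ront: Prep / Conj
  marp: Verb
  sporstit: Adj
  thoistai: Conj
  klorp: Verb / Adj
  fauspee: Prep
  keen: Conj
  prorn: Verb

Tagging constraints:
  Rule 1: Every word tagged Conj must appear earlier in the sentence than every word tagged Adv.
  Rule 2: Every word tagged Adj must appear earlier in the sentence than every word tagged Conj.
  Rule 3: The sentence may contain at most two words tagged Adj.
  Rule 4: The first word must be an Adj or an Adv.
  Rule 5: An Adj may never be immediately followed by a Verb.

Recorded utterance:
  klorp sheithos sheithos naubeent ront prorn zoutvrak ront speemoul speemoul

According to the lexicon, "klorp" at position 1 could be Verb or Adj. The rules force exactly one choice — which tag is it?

Adj

Candidates per position — 1:klorp {Verb,Adj}; 2:sheithos {Prep,Conj}; 3:sheithos {Prep,Conj}; 4:naubeent {Adv,Adj}; 5:ront {Prep,Conj}; 6:prorn {Verb}; 7:zoutvrak {Adj}; 8:ront {Prep,Conj}; 9:speemoul {Adv}; 10:speemoul {Adv}.
If word 1 were Verb, no tagging could satisfy rule 4; so word 1 is Adj.
If word 2 were Conj, no tagging could satisfy rule 2; so word 2 is Prep.
If word 3 were Conj, no tagging could satisfy rule 2; so word 3 is Prep.
If word 4 were Adj, no tagging could satisfy rule 3; so word 4 is Adv.
If word 5 were Conj, no tagging could satisfy rule 1; so word 5 is Prep.
If word 8 were Conj, no tagging could satisfy rule 1; so word 8 is Prep.
The only consistent sequence is: Adj Prep Prep Adv Prep Verb Adj Prep Adv Adv.
Rule-by-rule: rule 1 holds; rule 2 holds; rule 3 holds; rule 4 holds; rule 5 holds.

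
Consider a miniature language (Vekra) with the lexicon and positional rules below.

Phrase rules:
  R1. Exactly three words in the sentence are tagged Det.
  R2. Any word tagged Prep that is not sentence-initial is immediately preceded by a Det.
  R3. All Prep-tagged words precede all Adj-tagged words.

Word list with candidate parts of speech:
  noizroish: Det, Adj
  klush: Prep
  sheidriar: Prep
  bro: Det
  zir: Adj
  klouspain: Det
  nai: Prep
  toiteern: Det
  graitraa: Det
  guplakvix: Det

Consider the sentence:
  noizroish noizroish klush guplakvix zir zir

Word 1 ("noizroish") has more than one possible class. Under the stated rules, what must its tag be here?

Det

Candidates per position — 1:noizroish {Det,Adj}; 2:noizroish {Det,Adj}; 3:klush {Prep}; 4:guplakvix {Det}; 5:zir {Adj}; 6:zir {Adj}.
At position 1, choosing Adj makes rule 1 impossible to satisfy; hence Det.
At position 2, choosing Adj makes rule 1 impossible to satisfy; hence Det.
So the tagging must be: Det Det Prep Det Adj Adj.
Check: rule 1 ✓; rule 2 ✓; rule 3 ✓.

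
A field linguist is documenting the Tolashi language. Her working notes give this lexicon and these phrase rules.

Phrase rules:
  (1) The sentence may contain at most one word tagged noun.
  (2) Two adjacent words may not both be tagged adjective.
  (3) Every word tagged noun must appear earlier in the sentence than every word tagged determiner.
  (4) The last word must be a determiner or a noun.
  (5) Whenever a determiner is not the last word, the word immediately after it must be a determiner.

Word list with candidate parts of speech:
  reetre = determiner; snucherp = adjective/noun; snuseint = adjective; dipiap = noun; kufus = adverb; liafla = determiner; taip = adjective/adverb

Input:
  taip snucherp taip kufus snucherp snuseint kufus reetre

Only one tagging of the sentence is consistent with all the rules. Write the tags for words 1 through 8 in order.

Candidates per position — 1:taip {adjective,adverb}; 2:snucherp {adjective,noun}; 3:taip {adjective,adverb}; 4:kufus {adverb}; 5:snucherp {adjective,noun}; 6:snuseint {adjective}; 7:kufus {adverb}; 8:reetre {determiner}.
Position 5: adjective is ruled out by rule 2; that leaves noun.
Position 2: noun is ruled out by rule 1; that leaves adjective.
Position 3: adjective is ruled out by rule 2; that leaves adverb.
Position 1: adjective is ruled out by rule 2; that leaves adverb.
That leaves exactly one tagging: adverb adjective adverb adverb noun adjective adverb determiner.
Checking: rule 1 ✓; rule 2 ✓; rule 3 ✓; rule 4 ✓; rule 5 ✓.

adverb adjective adverb adverb noun adjective adverb determiner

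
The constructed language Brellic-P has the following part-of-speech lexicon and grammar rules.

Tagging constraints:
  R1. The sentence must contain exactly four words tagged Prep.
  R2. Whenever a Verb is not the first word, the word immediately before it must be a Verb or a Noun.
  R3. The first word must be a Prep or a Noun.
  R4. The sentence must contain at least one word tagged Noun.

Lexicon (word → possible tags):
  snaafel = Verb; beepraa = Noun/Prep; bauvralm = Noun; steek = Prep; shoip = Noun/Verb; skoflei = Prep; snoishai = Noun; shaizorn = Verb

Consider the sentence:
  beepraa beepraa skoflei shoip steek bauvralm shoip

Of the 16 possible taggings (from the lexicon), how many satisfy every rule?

Candidates per position — 1:beepraa {Noun,Prep}; 2:beepraa {Noun,Prep}; 3:skoflei {Prep}; 4:shoip {Noun,Verb}; 5:steek {Prep}; 6:bauvralm {Noun}; 7:shoip {Noun,Verb}.
There are 16 candidate sequences in total.
The sequences that satisfy every rule: Prep Prep Prep Noun Prep Noun Noun; Prep Prep Prep Noun Prep Noun Verb.
Count = 2.

2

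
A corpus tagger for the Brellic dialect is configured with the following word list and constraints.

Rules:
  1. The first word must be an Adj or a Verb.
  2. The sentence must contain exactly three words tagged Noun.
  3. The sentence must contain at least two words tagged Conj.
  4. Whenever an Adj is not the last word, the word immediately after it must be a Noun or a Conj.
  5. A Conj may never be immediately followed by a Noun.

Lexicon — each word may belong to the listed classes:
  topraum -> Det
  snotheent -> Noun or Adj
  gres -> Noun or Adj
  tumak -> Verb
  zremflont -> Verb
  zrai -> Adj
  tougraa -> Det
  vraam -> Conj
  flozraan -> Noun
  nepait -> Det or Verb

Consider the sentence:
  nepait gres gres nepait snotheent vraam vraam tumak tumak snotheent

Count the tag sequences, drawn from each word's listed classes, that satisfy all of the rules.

6

Candidates per position — 1:nepait {Det,Verb}; 2:gres {Noun,Adj}; 3:gres {Noun,Adj}; 4:nepait {Det,Verb}; 5:snotheent {Noun,Adj}; 6:vraam {Conj}; 7:vraam {Conj}; 8:tumak {Verb}; 9:tumak {Verb}; 10:snotheent {Noun,Adj}.
There are 64 candidate sequences in total.
Checking each against the rules leaves 6 sequences.
Count = 6.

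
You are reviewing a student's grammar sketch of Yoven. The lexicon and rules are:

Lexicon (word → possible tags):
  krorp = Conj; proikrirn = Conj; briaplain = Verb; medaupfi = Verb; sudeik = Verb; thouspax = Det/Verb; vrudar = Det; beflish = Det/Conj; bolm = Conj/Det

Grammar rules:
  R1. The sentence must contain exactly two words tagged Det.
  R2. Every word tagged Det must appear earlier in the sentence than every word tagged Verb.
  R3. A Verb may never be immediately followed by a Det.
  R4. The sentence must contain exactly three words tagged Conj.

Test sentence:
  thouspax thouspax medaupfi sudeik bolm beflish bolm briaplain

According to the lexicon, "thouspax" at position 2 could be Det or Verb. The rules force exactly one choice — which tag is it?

Det

Candidates per position — 1:thouspax {Det,Verb}; 2:thouspax {Det,Verb}; 3:medaupfi {Verb}; 4:sudeik {Verb}; 5:bolm {Conj,Det}; 6:beflish {Det,Conj}; 7:bolm {Conj,Det}; 8:briaplain {Verb}.
Word 5 cannot be Det — rule 2 would then fail for every completion. It is Conj.
Word 6 cannot be Det — rule 2 would then fail for every completion. It is Conj.
Word 7 cannot be Det — rule 2 would then fail for every completion. It is Conj.
Word 1 cannot be Verb — rule 1 would then fail for every completion. It is Det.
Word 2 cannot be Verb — rule 1 would then fail for every completion. It is Det.
That leaves exactly one tagging: Det Det Verb Verb Conj Conj Conj Verb.
Verifying each rule — rule 1 holds; rule 2 holds; rule 3 holds; rule 4 holds.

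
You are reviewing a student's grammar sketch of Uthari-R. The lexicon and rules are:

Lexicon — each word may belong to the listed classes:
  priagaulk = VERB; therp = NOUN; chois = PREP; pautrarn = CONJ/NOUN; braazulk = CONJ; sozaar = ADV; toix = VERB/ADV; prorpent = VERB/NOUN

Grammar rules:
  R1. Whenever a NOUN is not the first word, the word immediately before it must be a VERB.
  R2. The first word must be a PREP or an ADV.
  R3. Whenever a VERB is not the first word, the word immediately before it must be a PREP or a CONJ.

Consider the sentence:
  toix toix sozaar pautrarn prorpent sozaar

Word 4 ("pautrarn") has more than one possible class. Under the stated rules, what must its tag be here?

Candidates per position — 1:toix {VERB,ADV}; 2:toix {VERB,ADV}; 3:sozaar {ADV}; 4:pautrarn {CONJ,NOUN}; 5:prorpent {VERB,NOUN}; 6:sozaar {ADV}.
Position 1: tagging it VERB would leave rule 2 unsatisfiable, so it must be ADV.
Position 2: tagging it VERB would leave rule 3 unsatisfiable, so it must be ADV.
Position 4: tagging it NOUN would leave rule 1 unsatisfiable, so it must be CONJ.
Position 5: tagging it NOUN would leave rule 1 unsatisfiable, so it must be VERB.
The unique satisfying tagging is: ADV ADV ADV CONJ VERB ADV.
Check: rule 1 satisfied; rule 2 satisfied; rule 3 satisfied.

CONJ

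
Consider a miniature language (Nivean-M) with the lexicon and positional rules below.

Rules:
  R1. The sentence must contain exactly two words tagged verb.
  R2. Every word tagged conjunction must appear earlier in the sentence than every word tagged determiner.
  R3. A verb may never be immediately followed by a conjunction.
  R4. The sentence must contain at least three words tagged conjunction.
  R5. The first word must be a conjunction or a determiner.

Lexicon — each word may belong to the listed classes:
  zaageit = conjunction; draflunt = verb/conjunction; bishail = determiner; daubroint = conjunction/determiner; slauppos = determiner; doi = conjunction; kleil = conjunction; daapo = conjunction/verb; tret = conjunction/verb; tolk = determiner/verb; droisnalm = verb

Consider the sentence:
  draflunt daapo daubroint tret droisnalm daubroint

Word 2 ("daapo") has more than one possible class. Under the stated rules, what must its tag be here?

Candidates per position — 1:draflunt {verb,conjunction}; 2:daapo {conjunction,verb}; 3:daubroint {conjunction,determiner}; 4:tret {conjunction,verb}; 5:droisnalm {verb}; 6:daubroint {conjunction,determiner}.
Word 1 cannot be verb — rule 5 would then fail for every completion. It is conjunction.
Word 6 cannot be conjunction — rule 3 would then fail for every completion. It is determiner.
Position 2: the remaining choice is settled jointly with positions 3, 4 — only conjunction at position 2 is part of a tagging that satisfies every rule.
That leaves exactly one tagging: conjunction conjunction conjunction verb verb determiner.
Check: rule 1 ✓; rule 2 ✓; rule 3 ✓; rule 4 ✓; rule 5 ✓.

conjunction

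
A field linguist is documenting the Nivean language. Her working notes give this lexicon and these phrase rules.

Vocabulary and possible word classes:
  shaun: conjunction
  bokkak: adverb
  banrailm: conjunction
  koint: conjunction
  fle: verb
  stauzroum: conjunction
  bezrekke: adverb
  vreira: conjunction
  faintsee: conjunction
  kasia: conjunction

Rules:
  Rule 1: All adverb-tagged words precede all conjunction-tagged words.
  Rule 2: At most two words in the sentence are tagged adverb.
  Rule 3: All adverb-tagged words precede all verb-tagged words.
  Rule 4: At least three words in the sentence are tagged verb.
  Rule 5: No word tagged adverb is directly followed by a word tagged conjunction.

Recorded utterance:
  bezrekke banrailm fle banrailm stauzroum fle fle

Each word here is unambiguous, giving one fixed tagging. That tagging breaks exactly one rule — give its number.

Fixed tagging: adverb conjunction verb conjunction conjunction verb verb.
Applying the rules: R1 pass, R2 pass, R3 pass, R4 pass, R5 fail.
Only rule 5 fails.

5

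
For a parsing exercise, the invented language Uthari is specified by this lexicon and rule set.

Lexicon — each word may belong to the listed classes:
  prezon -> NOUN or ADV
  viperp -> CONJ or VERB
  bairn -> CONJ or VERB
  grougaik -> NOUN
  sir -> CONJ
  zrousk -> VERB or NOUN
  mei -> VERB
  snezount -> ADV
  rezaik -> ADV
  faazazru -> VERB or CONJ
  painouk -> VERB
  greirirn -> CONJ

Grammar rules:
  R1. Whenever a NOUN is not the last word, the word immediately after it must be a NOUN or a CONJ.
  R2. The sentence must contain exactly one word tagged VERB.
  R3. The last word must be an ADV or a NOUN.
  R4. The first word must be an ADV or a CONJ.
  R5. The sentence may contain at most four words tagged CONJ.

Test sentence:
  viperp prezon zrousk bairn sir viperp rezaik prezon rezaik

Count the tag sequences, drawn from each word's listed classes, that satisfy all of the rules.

Candidates per position — 1:viperp {CONJ,VERB}; 2:prezon {NOUN,ADV}; 3:zrousk {VERB,NOUN}; 4:bairn {CONJ,VERB}; 5:sir {CONJ}; 6:viperp {CONJ,VERB}; 7:rezaik {ADV}; 8:prezon {NOUN,ADV}; 9:rezaik {ADV}.
There are 64 candidate sequences in total.
The sequences that satisfy every rule: CONJ NOUN NOUN CONJ CONJ VERB ADV ADV ADV; CONJ ADV VERB CONJ CONJ CONJ ADV ADV ADV; CONJ ADV NOUN CONJ CONJ VERB ADV ADV ADV.
Count = 3.

3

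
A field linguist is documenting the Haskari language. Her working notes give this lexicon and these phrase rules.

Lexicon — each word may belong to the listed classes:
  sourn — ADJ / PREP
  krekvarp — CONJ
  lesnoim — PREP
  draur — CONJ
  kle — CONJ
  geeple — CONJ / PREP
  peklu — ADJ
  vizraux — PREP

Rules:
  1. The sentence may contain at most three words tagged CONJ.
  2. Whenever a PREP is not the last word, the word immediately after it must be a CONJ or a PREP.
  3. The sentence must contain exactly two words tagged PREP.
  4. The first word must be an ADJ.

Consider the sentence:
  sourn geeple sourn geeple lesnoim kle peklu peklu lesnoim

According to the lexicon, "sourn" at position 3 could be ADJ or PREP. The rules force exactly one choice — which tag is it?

Candidates per position — 1:sourn {ADJ,PREP}; 2:geeple {CONJ,PREP}; 3:sourn {ADJ,PREP}; 4:geeple {CONJ,PREP}; 5:lesnoim {PREP}; 6:kle {CONJ}; 7:peklu {ADJ}; 8:peklu {ADJ}; 9:lesnoim {PREP}.
Word 1 cannot be PREP — rule 3 would then fail for every completion. It is ADJ.
Word 2 cannot be PREP — rule 3 would then fail for every completion. It is CONJ.
Word 3 cannot be PREP — rule 3 would then fail for every completion. It is ADJ.
Word 4 cannot be PREP — rule 3 would then fail for every completion. It is CONJ.
The only consistent sequence is: ADJ CONJ ADJ CONJ PREP CONJ ADJ ADJ PREP.
Rule-by-rule: rule 1 ✓; rule 2 ✓; rule 3 ✓; rule 4 ✓.

ADJ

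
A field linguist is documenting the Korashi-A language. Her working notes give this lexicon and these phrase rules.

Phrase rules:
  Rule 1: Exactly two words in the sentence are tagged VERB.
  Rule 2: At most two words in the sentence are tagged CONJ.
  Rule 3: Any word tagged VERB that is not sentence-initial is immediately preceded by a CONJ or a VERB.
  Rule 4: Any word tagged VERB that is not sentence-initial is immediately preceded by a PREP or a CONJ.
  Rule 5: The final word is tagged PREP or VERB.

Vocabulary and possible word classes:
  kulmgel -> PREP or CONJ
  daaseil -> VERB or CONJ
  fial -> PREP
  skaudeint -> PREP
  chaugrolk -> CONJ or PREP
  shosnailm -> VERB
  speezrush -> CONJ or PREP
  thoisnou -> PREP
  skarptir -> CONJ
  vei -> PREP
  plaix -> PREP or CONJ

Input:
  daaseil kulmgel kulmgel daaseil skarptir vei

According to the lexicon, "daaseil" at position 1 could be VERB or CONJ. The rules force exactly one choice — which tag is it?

Candidates per position — 1:daaseil {VERB,CONJ}; 2:kulmgel {PREP,CONJ}; 3:kulmgel {PREP,CONJ}; 4:daaseil {VERB,CONJ}; 5:skarptir {CONJ}; 6:vei {PREP}.
Position 1: tagging it CONJ would leave rule 1 unsatisfiable, so it must be VERB.
Position 4: tagging it CONJ would leave rule 1 unsatisfiable, so it must be VERB.
Position 3: tagging it PREP would leave rule 3 unsatisfiable, so it must be CONJ.
Position 2: tagging it CONJ would leave rule 2 unsatisfiable, so it must be PREP.
So the tagging must be: VERB PREP CONJ VERB CONJ PREP.
Rule-by-rule: rule 1 holds; rule 2 holds; rule 3 holds; rule 4 holds; rule 5 holds.

VERB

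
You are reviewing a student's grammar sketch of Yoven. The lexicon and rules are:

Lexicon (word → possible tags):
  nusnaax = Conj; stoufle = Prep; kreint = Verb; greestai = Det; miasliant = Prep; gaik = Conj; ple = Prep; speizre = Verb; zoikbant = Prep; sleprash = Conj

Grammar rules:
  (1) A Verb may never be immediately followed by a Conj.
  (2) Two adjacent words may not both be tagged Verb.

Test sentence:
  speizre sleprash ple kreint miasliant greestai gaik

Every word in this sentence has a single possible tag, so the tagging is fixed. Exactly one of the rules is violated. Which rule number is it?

1

Fixed tagging: Verb Conj Prep Verb Prep Det Conj.
Checking each rule: R1 fails, R2 ok.
Only rule 1 fails.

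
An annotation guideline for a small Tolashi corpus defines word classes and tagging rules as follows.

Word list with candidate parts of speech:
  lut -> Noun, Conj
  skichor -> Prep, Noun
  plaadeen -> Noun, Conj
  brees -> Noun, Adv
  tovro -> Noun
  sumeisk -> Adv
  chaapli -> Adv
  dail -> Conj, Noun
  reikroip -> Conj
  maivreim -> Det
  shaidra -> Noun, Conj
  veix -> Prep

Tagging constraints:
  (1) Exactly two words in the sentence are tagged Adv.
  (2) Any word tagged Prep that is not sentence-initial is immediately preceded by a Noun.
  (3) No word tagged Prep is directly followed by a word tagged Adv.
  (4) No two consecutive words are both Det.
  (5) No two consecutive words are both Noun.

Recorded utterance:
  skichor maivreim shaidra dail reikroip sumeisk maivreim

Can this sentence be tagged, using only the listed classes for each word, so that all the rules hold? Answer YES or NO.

Candidates per position — 1:skichor {Prep,Noun}; 2:maivreim {Det}; 3:shaidra {Noun,Conj}; 4:dail {Conj,Noun}; 5:reikroip {Conj}; 6:sumeisk {Adv}; 7:maivreim {Det}.
Rule 1 cannot be satisfied by any choice of tags from the lexicon.
So there is no consistent tagging.

NO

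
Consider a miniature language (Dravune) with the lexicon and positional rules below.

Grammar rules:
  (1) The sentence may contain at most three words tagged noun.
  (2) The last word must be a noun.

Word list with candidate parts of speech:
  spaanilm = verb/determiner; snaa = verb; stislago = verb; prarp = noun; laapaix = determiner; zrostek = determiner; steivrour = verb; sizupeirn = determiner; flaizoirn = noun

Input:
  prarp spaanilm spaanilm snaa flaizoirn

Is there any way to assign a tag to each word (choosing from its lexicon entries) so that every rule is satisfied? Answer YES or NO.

YES

Candidates per position — 1:prarp {noun}; 2:spaanilm {verb,determiner}; 3:spaanilm {verb,determiner}; 4:snaa {verb}; 5:flaizoirn {noun}.
One satisfying assignment: noun determiner determiner verb noun.
Check: rule 1 satisfied; rule 2 satisfied.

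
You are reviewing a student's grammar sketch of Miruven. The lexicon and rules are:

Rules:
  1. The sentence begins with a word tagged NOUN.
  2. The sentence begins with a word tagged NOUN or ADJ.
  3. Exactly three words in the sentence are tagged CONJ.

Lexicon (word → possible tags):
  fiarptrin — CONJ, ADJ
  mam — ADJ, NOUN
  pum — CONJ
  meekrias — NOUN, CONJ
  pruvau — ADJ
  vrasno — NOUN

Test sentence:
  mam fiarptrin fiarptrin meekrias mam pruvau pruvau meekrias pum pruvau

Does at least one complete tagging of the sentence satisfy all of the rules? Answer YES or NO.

YES

Candidates per position — 1:mam {ADJ,NOUN}; 2:fiarptrin {CONJ,ADJ}; 3:fiarptrin {CONJ,ADJ}; 4:meekrias {NOUN,CONJ}; 5:mam {ADJ,NOUN}; 6:pruvau {ADJ}; 7:pruvau {ADJ}; 8:meekrias {NOUN,CONJ}; 9:pum {CONJ}; 10:pruvau {ADJ}.
One satisfying assignment: NOUN ADJ CONJ CONJ NOUN ADJ ADJ NOUN CONJ ADJ.
Verifying each rule — rule 1 holds; rule 2 holds; rule 3 holds.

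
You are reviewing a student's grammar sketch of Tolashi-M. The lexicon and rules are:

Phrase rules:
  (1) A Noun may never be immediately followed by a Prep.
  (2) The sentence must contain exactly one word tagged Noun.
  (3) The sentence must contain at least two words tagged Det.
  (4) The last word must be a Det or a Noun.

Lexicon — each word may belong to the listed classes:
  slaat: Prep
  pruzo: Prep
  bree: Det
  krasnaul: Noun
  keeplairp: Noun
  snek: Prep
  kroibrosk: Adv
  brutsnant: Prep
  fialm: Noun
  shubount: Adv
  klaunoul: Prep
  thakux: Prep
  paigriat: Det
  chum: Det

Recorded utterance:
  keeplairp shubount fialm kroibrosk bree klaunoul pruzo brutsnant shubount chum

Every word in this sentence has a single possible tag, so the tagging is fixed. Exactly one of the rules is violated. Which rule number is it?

Fixed tagging: Noun Adv Noun Adv Det Prep Prep Prep Adv Det.
Checking each rule: R1 holds, R2 violated, R3 holds, R4 holds.
Only rule 2 fails.

2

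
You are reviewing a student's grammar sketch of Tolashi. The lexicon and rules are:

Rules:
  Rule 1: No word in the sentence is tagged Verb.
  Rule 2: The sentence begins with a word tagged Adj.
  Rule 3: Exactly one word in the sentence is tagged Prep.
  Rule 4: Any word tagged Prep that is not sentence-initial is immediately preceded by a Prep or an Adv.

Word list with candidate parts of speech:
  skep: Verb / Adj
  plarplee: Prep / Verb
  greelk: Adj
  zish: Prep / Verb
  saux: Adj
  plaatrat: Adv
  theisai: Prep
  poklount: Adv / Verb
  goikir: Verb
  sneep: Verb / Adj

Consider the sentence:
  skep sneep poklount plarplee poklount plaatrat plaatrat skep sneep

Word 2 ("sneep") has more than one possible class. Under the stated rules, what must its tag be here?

Adj

Candidates per position — 1:skep {Verb,Adj}; 2:sneep {Verb,Adj}; 3:poklount {Adv,Verb}; 4:plarplee {Prep,Verb}; 5:poklount {Adv,Verb}; 6:plaatrat {Adv}; 7:plaatrat {Adv}; 8:skep {Verb,Adj}; 9:sneep {Verb,Adj}.
Word 1 cannot be Verb — rule 1 would then fail for every completion. It is Adj.
Word 2 cannot be Verb — rule 1 would then fail for every completion. It is Adj.
Word 3 cannot be Verb — rule 1 would then fail for every completion. It is Adv.
Word 4 cannot be Verb — rule 1 would then fail for every completion. It is Prep.
Word 5 cannot be Verb — rule 1 would then fail for every completion. It is Adv.
Word 8 cannot be Verb — rule 1 would then fail for every completion. It is Adj.
Word 9 cannot be Verb — rule 1 would then fail for every completion. It is Adj.
The only consistent sequence is: Adj Adj Adv Prep Adv Adv Adv Adj Adj.
Checking: rule 1 holds; rule 2 holds; rule 3 holds; rule 4 holds.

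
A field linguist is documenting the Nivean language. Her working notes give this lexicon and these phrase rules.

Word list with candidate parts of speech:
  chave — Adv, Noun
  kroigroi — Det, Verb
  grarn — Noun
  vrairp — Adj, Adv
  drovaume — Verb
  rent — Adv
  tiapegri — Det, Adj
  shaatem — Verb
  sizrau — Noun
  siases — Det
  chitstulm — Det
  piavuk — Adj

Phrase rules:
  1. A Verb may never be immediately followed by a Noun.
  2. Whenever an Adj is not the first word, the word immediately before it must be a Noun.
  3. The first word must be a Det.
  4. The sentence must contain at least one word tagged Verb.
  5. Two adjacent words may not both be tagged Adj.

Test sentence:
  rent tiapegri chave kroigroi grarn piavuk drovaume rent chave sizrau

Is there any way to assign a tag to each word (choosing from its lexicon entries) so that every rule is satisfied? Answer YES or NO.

Candidates per position — 1:rent {Adv}; 2:tiapegri {Det,Adj}; 3:chave {Adv,Noun}; 4:kroigroi {Det,Verb}; 5:grarn {Noun}; 6:piavuk {Adj}; 7:drovaume {Verb}; 8:rent {Adv}; 9:chave {Adv,Noun}; 10:sizrau {Noun}.
Rule 3 cannot be satisfied by any choice of tags from the lexicon.
So there is no consistent tagging.

NO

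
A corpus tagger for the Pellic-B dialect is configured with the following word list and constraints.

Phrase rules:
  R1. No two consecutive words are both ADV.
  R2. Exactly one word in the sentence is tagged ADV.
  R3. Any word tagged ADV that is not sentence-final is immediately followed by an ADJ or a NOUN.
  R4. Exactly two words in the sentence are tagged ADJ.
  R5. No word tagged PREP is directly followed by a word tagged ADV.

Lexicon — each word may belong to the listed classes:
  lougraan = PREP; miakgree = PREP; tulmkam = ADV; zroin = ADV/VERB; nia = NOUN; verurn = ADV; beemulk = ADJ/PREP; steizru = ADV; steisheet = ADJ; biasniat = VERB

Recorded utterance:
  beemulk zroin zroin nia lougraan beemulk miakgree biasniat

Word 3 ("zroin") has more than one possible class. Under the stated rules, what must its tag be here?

ADV

Candidates per position — 1:beemulk {ADJ,PREP}; 2:zroin {ADV,VERB}; 3:zroin {ADV,VERB}; 4:nia {NOUN}; 5:lougraan {PREP}; 6:beemulk {ADJ,PREP}; 7:miakgree {PREP}; 8:biasniat {VERB}.
If word 1 were PREP, no tagging could satisfy rule 4; so word 1 is ADJ.
If word 2 were ADV, no tagging could satisfy rule 3; so word 2 is VERB.
If word 3 were VERB, no tagging could satisfy rule 2; so word 3 is ADV.
If word 6 were PREP, no tagging could satisfy rule 4; so word 6 is ADJ.
The unique satisfying tagging is: ADJ VERB ADV NOUN PREP ADJ PREP VERB.
Rule-by-rule: rule 1 ✓; rule 2 ✓; rule 3 ✓; rule 4 ✓; rule 5 ✓.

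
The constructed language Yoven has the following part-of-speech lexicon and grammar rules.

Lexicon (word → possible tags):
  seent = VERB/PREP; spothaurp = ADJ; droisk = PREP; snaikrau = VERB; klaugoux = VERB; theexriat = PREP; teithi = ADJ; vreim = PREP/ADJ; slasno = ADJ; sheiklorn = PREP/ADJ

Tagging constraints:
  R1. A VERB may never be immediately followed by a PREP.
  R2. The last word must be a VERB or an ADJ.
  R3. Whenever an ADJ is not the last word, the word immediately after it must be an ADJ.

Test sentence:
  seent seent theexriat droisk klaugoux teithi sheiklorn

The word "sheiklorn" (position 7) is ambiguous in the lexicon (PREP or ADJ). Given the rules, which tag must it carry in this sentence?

Candidates per position — 1:seent {VERB,PREP}; 2:seent {VERB,PREP}; 3:theexriat {PREP}; 4:droisk {PREP}; 5:klaugoux {VERB}; 6:teithi {ADJ}; 7:sheiklorn {PREP,ADJ}.
At position 1, choosing VERB makes rule 1 impossible to satisfy; hence PREP.
At position 2, choosing VERB makes rule 1 impossible to satisfy; hence PREP.
At position 7, choosing PREP makes rule 2 impossible to satisfy; hence ADJ.
So the tagging must be: PREP PREP PREP PREP VERB ADJ ADJ.
Check: rule 1 ✓; rule 2 ✓; rule 3 ✓.

ADJ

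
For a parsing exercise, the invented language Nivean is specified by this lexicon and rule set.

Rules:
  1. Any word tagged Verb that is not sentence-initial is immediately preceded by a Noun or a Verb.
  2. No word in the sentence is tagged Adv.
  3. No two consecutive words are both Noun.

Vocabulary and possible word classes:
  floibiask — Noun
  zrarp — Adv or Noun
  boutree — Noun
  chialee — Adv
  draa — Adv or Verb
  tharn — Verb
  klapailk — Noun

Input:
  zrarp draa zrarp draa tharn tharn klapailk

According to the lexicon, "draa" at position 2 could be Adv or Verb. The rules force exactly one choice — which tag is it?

Verb

Candidates per position — 1:zrarp {Adv,Noun}; 2:draa {Adv,Verb}; 3:zrarp {Adv,Noun}; 4:draa {Adv,Verb}; 5:tharn {Verb}; 6:tharn {Verb}; 7:klapailk {Noun}.
If word 1 were Adv, no tagging could satisfy rule 2; so word 1 is Noun.
If word 2 were Adv, no tagging could satisfy rule 2; so word 2 is Verb.
If word 3 were Adv, no tagging could satisfy rule 1; so word 3 is Noun.
If word 4 were Adv, no tagging could satisfy rule 1; so word 4 is Verb.
So the tagging must be: Noun Verb Noun Verb Verb Verb Noun.
Verifying each rule — rule 1 ✓; rule 2 ✓; rule 3 ✓.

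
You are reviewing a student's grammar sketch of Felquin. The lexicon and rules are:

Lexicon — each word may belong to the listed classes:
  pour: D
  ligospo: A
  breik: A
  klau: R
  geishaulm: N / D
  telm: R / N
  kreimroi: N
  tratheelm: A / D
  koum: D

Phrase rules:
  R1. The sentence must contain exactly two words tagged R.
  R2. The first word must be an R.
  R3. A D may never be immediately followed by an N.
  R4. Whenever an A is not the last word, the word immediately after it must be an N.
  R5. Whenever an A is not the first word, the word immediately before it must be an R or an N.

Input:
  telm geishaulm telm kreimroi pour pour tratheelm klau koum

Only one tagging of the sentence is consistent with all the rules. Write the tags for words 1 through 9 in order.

R N N N D D D R D

Candidates per position — 1:telm {R,N}; 2:geishaulm {N,D}; 3:telm {R,N}; 4:kreimroi {N}; 5:pour {D}; 6:pour {D}; 7:tratheelm {A,D}; 8:klau {R}; 9:koum {D}.
Word 1 cannot be N — rule 2 would then fail for every completion. It is R.
Word 3 cannot be R — rule 1 would then fail for every completion. It is N.
Word 7 cannot be A — rule 4 would then fail for every completion. It is D.
Word 2 cannot be D — rule 3 would then fail for every completion. It is N.
That leaves exactly one tagging: R N N N D D D R D.
Check: rule 1 ok; rule 2 ok; rule 3 ok; rule 4 ok; rule 5 ok.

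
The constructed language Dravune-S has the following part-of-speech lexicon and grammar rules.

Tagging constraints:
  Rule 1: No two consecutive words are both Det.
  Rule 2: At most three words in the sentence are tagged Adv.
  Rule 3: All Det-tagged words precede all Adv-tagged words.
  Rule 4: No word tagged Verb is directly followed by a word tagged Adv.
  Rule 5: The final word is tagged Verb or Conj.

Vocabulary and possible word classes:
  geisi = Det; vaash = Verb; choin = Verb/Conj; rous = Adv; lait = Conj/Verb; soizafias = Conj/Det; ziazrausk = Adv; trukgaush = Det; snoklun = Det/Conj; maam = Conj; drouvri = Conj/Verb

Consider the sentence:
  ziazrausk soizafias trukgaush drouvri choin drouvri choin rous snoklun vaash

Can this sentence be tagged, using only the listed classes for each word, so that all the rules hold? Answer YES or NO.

Candidates per position — 1:ziazrausk {Adv}; 2:soizafias {Conj,Det}; 3:trukgaush {Det}; 4:drouvri {Conj,Verb}; 5:choin {Verb,Conj}; 6:drouvri {Conj,Verb}; 7:choin {Verb,Conj}; 8:rous {Adv}; 9:snoklun {Det,Conj}; 10:vaash {Verb}.
Rule 3 cannot be satisfied by any choice of tags from the lexicon.
So there is no consistent tagging.

NO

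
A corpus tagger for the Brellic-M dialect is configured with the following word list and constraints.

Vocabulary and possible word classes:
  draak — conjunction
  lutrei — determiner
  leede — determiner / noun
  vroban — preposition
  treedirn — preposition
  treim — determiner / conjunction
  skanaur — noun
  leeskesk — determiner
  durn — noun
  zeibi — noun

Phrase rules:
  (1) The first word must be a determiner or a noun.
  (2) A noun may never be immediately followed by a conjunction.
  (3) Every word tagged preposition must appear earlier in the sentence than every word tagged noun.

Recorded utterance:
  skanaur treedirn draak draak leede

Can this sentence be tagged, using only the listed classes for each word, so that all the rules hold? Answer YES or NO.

NO

Candidates per position — 1:skanaur {noun}; 2:treedirn {preposition}; 3:draak {conjunction}; 4:draak {conjunction}; 5:leede {determiner,noun}.
Rule 3 cannot be satisfied by any choice of tags from the lexicon.
So there is no consistent tagging.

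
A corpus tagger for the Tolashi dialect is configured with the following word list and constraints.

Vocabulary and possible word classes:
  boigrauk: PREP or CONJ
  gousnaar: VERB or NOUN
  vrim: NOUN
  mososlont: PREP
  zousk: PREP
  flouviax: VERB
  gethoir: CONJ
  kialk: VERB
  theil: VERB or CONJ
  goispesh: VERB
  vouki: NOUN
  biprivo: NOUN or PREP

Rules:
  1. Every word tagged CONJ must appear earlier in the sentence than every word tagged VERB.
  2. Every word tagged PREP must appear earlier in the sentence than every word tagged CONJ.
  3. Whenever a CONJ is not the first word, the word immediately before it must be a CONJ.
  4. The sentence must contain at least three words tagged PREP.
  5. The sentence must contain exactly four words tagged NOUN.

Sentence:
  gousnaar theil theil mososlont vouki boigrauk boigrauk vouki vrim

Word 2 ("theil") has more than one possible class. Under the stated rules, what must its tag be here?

VERB

Candidates per position — 1:gousnaar {VERB,NOUN}; 2:theil {VERB,CONJ}; 3:theil {VERB,CONJ}; 4:mososlont {PREP}; 5:vouki {NOUN}; 6:boigrauk {PREP,CONJ}; 7:boigrauk {PREP,CONJ}; 8:vouki {NOUN}; 9:vrim {NOUN}.
If word 1 were VERB, no tagging could satisfy rule 5; so word 1 is NOUN.
If word 2 were CONJ, no tagging could satisfy rule 2; so word 2 is VERB.
If word 3 were CONJ, no tagging could satisfy rule 1; so word 3 is VERB.
If word 6 were CONJ, no tagging could satisfy rule 1; so word 6 is PREP.
If word 7 were CONJ, no tagging could satisfy rule 1; so word 7 is PREP.
So the tagging must be: NOUN VERB VERB PREP NOUN PREP PREP NOUN NOUN.
Check: rule 1 holds; rule 2 holds; rule 3 holds; rule 4 holds; rule 5 holds.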